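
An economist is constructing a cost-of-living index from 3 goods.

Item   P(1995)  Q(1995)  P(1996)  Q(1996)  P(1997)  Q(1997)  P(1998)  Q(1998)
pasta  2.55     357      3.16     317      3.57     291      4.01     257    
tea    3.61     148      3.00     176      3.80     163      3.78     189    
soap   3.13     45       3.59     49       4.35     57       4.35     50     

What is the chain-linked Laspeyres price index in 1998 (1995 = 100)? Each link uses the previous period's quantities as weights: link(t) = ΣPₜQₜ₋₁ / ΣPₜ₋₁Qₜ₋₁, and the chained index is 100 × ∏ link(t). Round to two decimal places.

Link 1995→1996:
ΣP(1996)Q(1995) = 3.16×357 + 3.00×148 + 3.59×45 = 1128.12 + 444 + 161.55 = 1733.67
ΣP(1995)Q(1995) = 2.55×357 + 3.61×148 + 3.13×45 = 910.35 + 534.28 + 140.85 = 1585.48
link = 1733.67/1585.48 = 1.093467
Link 1996→1997:
ΣP(1997)Q(1996) = 3.57×317 + 3.80×176 + 4.35×49 = 1131.69 + 668.8 + 213.15 = 2013.64
ΣP(1996)Q(1996) = 3.16×317 + 3.00×176 + 3.59×49 = 1001.72 + 528 + 175.91 = 1705.63
link = 2013.64/1705.63 = 1.180584
Link 1997→1998:
ΣP(1998)Q(1997) = 4.01×291 + 3.78×163 + 4.35×57 = 1166.91 + 616.14 + 247.95 = 2031
ΣP(1997)Q(1997) = 3.57×291 + 3.80×163 + 4.35×57 = 1038.87 + 619.4 + 247.95 = 1906.22
link = 2031/1906.22 = 1.065459
Chained index = 100 × 1.093467 × 1.180584 × 1.065459 = 137.5433

137.54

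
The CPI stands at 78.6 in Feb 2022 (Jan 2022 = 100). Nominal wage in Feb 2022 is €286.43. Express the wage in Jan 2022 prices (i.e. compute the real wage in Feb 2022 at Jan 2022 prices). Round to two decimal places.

Real = Nominal ÷ (Index/100) = 286.43 ÷ (78.6/100)
     = 286.43 ÷ 0.786 = 364.4148

364.41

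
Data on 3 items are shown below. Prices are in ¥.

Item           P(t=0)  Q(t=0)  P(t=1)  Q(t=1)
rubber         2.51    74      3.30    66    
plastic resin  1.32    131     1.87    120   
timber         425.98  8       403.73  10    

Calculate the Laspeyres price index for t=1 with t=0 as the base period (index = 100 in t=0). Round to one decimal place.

Laspeyres price index uses base-period quantities as weights.
ΣP(t=1)·Q(t=0) = 3.30×74 + 1.87×131 + 403.73×8 = 244.2 + 244.97 + 3229.84 = 3719.01
ΣP(t=0)·Q(t=0) = 2.51×74 + 1.32×131 + 425.98×8 = 185.74 + 172.92 + 3407.84 = 3766.5
Index = 3719.01 / 3766.5 × 100 = 98.7391

98.7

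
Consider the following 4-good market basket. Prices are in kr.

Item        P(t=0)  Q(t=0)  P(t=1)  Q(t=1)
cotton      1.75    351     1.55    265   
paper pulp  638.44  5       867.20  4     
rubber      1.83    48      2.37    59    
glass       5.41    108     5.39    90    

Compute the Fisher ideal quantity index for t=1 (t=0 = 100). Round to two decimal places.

Laspeyres component (base-period weights):
ΣP(t=0)Q(t=1) = 1.75×265 + 638.44×4 + 1.83×59 + 5.41×90 = 463.75 + 2553.76 + 107.97 + 486.9 = 3612.38
ΣP(t=0)Q(t=0) = 1.75×351 + 638.44×5 + 1.83×48 + 5.41×108 = 614.25 + 3192.2 + 87.84 + 584.28 = 4478.57
L = 3612.38 / 4478.57 × 100 = 80.6592
Paasche component (current-period weights):
ΣP(t=1)Q(t=1) = 1.55×265 + 867.20×4 + 2.37×59 + 5.39×90 = 410.75 + 3468.8 + 139.83 + 485.1 = 4504.48
ΣP(t=1)Q(t=0) = 1.55×351 + 867.20×5 + 2.37×48 + 5.39×108 = 544.05 + 4336 + 113.76 + 582.12 = 5575.93
P = 4504.48 / 5575.93 × 100 = 80.7844
Fisher = √(L × P) = √(80.6592 × 80.7844) = 80.7218

80.72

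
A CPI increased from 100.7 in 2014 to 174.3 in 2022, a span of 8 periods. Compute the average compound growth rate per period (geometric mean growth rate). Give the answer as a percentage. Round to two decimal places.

7.10%

Growth factor = (174.3/100.7)^(1/8) = (1.730884)^(1/8) = 1.070985
Growth rate = 1.070985 − 1 = 0.070985 = 7.0985%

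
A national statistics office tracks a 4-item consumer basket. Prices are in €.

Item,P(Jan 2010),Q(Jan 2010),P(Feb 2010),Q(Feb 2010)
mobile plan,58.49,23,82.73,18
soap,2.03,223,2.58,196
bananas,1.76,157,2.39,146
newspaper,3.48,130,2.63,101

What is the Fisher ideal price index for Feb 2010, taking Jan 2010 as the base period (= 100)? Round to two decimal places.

Laspeyres component (base-period weights):
ΣP(Feb 2010)Q(Jan 2010) = 82.73×23 + 2.58×223 + 2.39×157 + 2.63×130 = 1902.79 + 575.34 + 375.23 + 341.9 = 3195.26
ΣP(Jan 2010)Q(Jan 2010) = 58.49×23 + 2.03×223 + 1.76×157 + 3.48×130 = 1345.27 + 452.69 + 276.32 + 452.4 = 2526.68
L = 3195.26 / 2526.68 × 100 = 126.4608
Paasche component (current-period weights):
ΣP(Feb 2010)Q(Feb 2010) = 82.73×18 + 2.58×196 + 2.39×146 + 2.63×101 = 1489.14 + 505.68 + 348.94 + 265.63 = 2609.39
ΣP(Jan 2010)Q(Feb 2010) = 58.49×18 + 2.03×196 + 1.76×146 + 3.48×101 = 1052.82 + 397.88 + 256.96 + 351.48 = 2059.14
P = 2609.39 / 2059.14 × 100 = 126.7223
Fisher = √(L × P) = √(126.4608 × 126.7223) = 126.5915

126.59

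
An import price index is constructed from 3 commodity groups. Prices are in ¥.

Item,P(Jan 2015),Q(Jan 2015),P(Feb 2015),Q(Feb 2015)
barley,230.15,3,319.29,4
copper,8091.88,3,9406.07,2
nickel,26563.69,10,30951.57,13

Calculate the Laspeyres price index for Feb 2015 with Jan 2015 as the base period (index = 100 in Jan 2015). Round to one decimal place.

Laspeyres price index uses base-period quantities as weights.
ΣP(Feb 2015)·Q(Jan 2015) = 319.29×3 + 9406.07×3 + 30951.57×10 = 957.87 + 28218.21 + 309515.7 = 338691.78
ΣP(Jan 2015)·Q(Jan 2015) = 230.15×3 + 8091.88×3 + 26563.69×10 = 690.45 + 24275.64 + 265636.9 = 290602.99
Index = 338691.78 / 290602.99 × 100 = 116.5479

116.5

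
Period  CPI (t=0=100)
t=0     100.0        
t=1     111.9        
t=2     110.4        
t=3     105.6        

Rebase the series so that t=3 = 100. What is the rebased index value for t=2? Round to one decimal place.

104.5

Rebased(t=2) = 110.4 / 105.6 × 100 = 104.5455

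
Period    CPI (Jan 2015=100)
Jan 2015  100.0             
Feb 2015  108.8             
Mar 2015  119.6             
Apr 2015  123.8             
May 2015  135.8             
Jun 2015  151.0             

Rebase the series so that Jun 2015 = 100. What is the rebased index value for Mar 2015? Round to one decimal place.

Rebased(Mar 2015) = 119.6 / 151.0 × 100 = 79.2053

79.2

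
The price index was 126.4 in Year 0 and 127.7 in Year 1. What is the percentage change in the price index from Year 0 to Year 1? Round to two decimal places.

1.03%

Change = (127.7 − 126.4) / 126.4 × 100
       = 1.3 / 126.4 × 100 = 1.0285%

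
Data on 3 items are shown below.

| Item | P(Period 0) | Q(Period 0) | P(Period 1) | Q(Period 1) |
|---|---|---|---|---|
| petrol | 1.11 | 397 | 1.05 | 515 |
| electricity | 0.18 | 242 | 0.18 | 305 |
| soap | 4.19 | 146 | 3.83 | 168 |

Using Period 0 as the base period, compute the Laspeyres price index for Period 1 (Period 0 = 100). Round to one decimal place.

93.0

Laspeyres price index uses base-period quantities as weights.
ΣP(Period 1)·Q(Period 0) = 1.05×397 + 0.18×242 + 3.83×146 = 416.85 + 43.56 + 559.18 = 1019.59
ΣP(Period 0)·Q(Period 0) = 1.11×397 + 0.18×242 + 4.19×146 = 440.67 + 43.56 + 611.74 = 1095.97
Index = 1019.59 / 1095.97 × 100 = 93.0308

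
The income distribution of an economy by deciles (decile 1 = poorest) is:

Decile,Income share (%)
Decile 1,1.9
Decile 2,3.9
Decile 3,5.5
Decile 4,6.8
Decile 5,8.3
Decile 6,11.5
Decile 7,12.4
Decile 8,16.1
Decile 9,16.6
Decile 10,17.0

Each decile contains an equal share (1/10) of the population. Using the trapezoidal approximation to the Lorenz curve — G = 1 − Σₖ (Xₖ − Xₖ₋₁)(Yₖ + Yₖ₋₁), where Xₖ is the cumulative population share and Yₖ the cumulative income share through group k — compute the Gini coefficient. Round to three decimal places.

0.298

Cumulative income shares Yₖ: 0.0190, 0.0580, 0.1130, 0.1810, 0.2640, 0.3790, 0.5030, 0.6640, 0.8300, 1.0000
Σ (Xₖ−Xₖ₋₁)(Yₖ+Yₖ₋₁) = (1/10)(0.0190+0.0000) + (1/10)(0.0580+0.0190) + (1/10)(0.1130+0.0580) + (1/10)(0.1810+0.1130) + (1/10)(0.2640+0.1810) + (1/10)(0.3790+0.2640) + (1/10)(0.5030+0.3790) + (1/10)(0.6640+0.5030) + (1/10)(0.8300+0.6640) + (1/10)(1.0000+0.8300)
  = 0.0019 + 0.0077 + 0.0171 + 0.0294 + 0.0445 + 0.0643 + 0.0882 + 0.1167 + 0.1494 + 0.1830 = 0.7022
G = 1 − 0.7022 = 0.2978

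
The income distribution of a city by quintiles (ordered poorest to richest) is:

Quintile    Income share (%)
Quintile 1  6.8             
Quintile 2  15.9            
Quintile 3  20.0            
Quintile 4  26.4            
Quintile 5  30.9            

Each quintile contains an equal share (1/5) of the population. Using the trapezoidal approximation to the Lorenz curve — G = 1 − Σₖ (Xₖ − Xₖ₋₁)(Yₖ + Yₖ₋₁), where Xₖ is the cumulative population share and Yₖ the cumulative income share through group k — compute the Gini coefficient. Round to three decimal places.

Cumulative income shares Yₖ: 0.0680, 0.2270, 0.4270, 0.6910, 1.0000
Σ (Xₖ−Xₖ₋₁)(Yₖ+Yₖ₋₁) = (1/5)(0.0680+0.0000) + (1/5)(0.2270+0.0680) + (1/5)(0.4270+0.2270) + (1/5)(0.6910+0.4270) + (1/5)(1.0000+0.6910)
  = 0.0136 + 0.0590 + 0.1308 + 0.2236 + 0.3382 = 0.7652
G = 1 − 0.7652 = 0.2348

0.235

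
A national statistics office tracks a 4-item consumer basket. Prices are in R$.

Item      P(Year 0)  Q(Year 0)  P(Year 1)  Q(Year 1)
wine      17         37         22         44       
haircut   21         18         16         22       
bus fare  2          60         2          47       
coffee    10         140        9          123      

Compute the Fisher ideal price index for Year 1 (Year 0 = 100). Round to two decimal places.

Laspeyres component (base-period weights):
ΣP(Year 1)Q(Year 0) = 22×37 + 16×18 + 2×60 + 9×140 = 814 + 288 + 120 + 1260 = 2482
ΣP(Year 0)Q(Year 0) = 17×37 + 21×18 + 2×60 + 10×140 = 629 + 378 + 120 + 1400 = 2527
L = 2482 / 2527 × 100 = 98.2192
Paasche component (current-period weights):
ΣP(Year 1)Q(Year 1) = 22×44 + 16×22 + 2×47 + 9×123 = 968 + 352 + 94 + 1107 = 2521
ΣP(Year 0)Q(Year 1) = 17×44 + 21×22 + 2×47 + 10×123 = 748 + 462 + 94 + 1230 = 2534
P = 2521 / 2534 × 100 = 99.4870
Fisher = √(L × P) = √(98.2192 × 99.4870) = 98.8511

98.85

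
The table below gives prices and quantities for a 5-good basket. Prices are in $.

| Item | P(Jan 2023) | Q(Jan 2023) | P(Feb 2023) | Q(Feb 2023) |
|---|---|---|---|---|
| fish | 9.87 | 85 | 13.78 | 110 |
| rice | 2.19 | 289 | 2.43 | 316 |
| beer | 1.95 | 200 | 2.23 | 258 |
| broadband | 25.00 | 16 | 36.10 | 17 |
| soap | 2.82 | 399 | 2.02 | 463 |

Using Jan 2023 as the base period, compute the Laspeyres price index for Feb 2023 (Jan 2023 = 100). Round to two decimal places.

Laspeyres price index uses base-period quantities as weights.
ΣP(Feb 2023)·Q(Jan 2023) = 13.78×85 + 2.43×289 + 2.23×200 + 36.10×16 + 2.02×399 = 1171.3 + 702.27 + 446 + 577.6 + 805.98 = 3703.15
ΣP(Jan 2023)·Q(Jan 2023) = 9.87×85 + 2.19×289 + 1.95×200 + 25.00×16 + 2.82×399 = 838.95 + 632.91 + 390 + 400 + 1125.18 = 3387.04
Index = 3703.15 / 3387.04 × 100 = 109.3329

109.33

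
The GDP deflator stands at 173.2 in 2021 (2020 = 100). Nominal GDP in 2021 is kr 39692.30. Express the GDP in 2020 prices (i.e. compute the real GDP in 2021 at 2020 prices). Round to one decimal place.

22917.0

Real = Nominal ÷ (Index/100) = 39692.30 ÷ (173.2/100)
     = 39692.30 ÷ 1.732 = 22917.0323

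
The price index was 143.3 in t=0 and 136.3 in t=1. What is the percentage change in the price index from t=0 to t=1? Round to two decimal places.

-4.88%

Change = (136.3 − 143.3) / 143.3 × 100
       = -7.0 / 143.3 × 100 = -4.8849%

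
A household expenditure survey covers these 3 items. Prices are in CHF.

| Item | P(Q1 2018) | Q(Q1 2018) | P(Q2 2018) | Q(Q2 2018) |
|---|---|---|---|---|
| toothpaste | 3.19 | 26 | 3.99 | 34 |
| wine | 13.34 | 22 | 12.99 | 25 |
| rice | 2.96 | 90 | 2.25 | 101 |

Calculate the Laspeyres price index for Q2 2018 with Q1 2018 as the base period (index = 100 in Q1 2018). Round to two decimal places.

92.10

Laspeyres price index uses base-period quantities as weights.
ΣP(Q2 2018)·Q(Q1 2018) = 3.99×26 + 12.99×22 + 2.25×90 = 103.74 + 285.78 + 202.5 = 592.02
ΣP(Q1 2018)·Q(Q1 2018) = 3.19×26 + 13.34×22 + 2.96×90 = 82.94 + 293.48 + 266.4 = 642.82
Index = 592.02 / 642.82 × 100 = 92.0973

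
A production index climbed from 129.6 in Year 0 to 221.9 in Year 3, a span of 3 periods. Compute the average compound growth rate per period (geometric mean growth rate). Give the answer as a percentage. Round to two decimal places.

Growth factor = (221.9/129.6)^(1/3) = (1.712191)^(1/3) = 1.196329
Growth rate = 1.196329 − 1 = 0.196329 = 19.6329%

19.63%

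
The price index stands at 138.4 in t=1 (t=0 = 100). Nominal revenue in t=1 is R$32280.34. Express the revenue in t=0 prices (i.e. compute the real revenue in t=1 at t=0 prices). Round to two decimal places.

Real = Nominal ÷ (Index/100) = 32280.34 ÷ (138.4/100)
     = 32280.34 ÷ 1.384 = 23323.9451

23323.95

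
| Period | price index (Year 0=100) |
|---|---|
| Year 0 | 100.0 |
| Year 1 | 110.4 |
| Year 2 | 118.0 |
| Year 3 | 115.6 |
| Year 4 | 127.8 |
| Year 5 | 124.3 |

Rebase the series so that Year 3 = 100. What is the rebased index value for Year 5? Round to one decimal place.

Rebased(Year 5) = 124.3 / 115.6 × 100 = 107.5260

107.5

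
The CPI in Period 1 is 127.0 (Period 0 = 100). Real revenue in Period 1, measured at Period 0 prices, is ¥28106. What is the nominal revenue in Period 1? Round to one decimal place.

Nominal = Real × (Index/100) = 28106 × (127.0/100)
        = 28106 × 1.270 = 35694.6200

35694.6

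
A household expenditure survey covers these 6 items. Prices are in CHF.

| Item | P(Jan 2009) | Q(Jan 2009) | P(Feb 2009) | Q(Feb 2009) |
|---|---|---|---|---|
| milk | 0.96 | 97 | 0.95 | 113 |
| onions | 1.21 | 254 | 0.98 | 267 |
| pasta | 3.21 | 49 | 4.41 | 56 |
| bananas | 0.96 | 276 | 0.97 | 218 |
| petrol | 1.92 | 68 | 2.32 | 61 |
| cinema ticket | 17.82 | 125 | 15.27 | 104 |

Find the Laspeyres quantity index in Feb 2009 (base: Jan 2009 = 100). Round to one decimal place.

87.7

Laspeyres quantity index uses base-period prices as weights.
ΣP(Jan 2009)·Q(Feb 2009) = 0.96×113 + 1.21×267 + 3.21×56 + 0.96×218 + 1.92×61 + 17.82×104 = 108.48 + 323.07 + 179.76 + 209.28 + 117.12 + 1853.28 = 2790.99
ΣP(Jan 2009)·Q(Jan 2009) = 0.96×97 + 1.21×254 + 3.21×49 + 0.96×276 + 1.92×68 + 17.82×125 = 93.12 + 307.34 + 157.29 + 264.96 + 130.56 + 2227.5 = 3180.77
Index = 2790.99 / 3180.77 × 100 = 87.7457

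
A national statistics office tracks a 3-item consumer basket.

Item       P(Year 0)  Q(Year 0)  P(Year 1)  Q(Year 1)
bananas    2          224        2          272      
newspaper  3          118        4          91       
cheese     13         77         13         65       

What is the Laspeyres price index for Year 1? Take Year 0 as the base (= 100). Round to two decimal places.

106.54

Laspeyres price index uses base-period quantities as weights.
ΣP(Year 1)·Q(Year 0) = 2×224 + 4×118 + 13×77 = 448 + 472 + 1001 = 1921
ΣP(Year 0)·Q(Year 0) = 2×224 + 3×118 + 13×77 = 448 + 354 + 1001 = 1803
Index = 1921 / 1803 × 100 = 106.5446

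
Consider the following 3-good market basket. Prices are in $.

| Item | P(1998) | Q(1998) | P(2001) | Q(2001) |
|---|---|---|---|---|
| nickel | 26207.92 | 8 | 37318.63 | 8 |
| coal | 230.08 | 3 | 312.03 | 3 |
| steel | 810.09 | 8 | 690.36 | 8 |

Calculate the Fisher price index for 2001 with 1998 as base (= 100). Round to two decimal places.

140.66

Laspeyres component (base-period weights):
ΣP(2001)Q(1998) = 37318.63×8 + 312.03×3 + 690.36×8 = 298549.04 + 936.09 + 5522.88 = 305008.01
ΣP(1998)Q(1998) = 26207.92×8 + 230.08×3 + 810.09×8 = 209663.36 + 690.24 + 6480.72 = 216834.32
L = 305008.01 / 216834.32 × 100 = 140.6641
Paasche component (current-period weights):
ΣP(2001)Q(2001) = 37318.63×8 + 312.03×3 + 690.36×8 = 298549.04 + 936.09 + 5522.88 = 305008.01
ΣP(1998)Q(2001) = 26207.92×8 + 230.08×3 + 810.09×8 = 209663.36 + 690.24 + 6480.72 = 216834.32
P = 305008.01 / 216834.32 × 100 = 140.6641
Fisher = √(L × P) = √(140.6641 × 140.6641) = 140.6641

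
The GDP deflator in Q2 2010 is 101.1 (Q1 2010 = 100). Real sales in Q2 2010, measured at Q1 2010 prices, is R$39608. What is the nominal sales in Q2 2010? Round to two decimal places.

40043.69

Nominal = Real × (Index/100) = 39608 × (101.1/100)
        = 39608 × 1.011 = 40043.6880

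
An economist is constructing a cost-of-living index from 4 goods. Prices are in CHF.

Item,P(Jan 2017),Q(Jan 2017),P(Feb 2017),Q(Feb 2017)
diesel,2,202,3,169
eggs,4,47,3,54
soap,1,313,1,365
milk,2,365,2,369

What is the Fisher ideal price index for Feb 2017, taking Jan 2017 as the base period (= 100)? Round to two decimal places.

108.20

Laspeyres component (base-period weights):
ΣP(Feb 2017)Q(Jan 2017) = 3×202 + 3×47 + 1×313 + 2×365 = 606 + 141 + 313 + 730 = 1790
ΣP(Jan 2017)Q(Jan 2017) = 2×202 + 4×47 + 1×313 + 2×365 = 404 + 188 + 313 + 730 = 1635
L = 1790 / 1635 × 100 = 109.4801
Paasche component (current-period weights):
ΣP(Feb 2017)Q(Feb 2017) = 3×169 + 3×54 + 1×365 + 2×369 = 507 + 162 + 365 + 738 = 1772
ΣP(Jan 2017)Q(Feb 2017) = 2×169 + 4×54 + 1×365 + 2×369 = 338 + 216 + 365 + 738 = 1657
P = 1772 / 1657 × 100 = 106.9403
Fisher = √(L × P) = √(109.4801 × 106.9403) = 108.2027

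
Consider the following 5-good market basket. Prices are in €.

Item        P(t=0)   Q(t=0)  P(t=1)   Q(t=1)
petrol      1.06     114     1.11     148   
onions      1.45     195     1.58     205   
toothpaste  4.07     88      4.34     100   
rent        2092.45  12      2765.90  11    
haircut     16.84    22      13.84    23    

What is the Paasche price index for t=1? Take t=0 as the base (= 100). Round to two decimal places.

130.50

Paasche price index uses current-period quantities as weights.
ΣP(t=1)·Q(t=1) = 1.11×148 + 1.58×205 + 4.34×100 + 2765.90×11 + 13.84×23 = 164.28 + 323.9 + 434 + 30424.9 + 318.32 = 31665.4
ΣP(t=0)·Q(t=1) = 1.06×148 + 1.45×205 + 4.07×100 + 2092.45×11 + 16.84×23 = 156.88 + 297.25 + 407 + 23016.95 + 387.32 = 24265.4
Index = 31665.4 / 24265.4 × 100 = 130.4961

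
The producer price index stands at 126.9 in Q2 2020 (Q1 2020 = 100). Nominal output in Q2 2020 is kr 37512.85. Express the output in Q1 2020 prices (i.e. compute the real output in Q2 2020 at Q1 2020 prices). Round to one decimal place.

29561.0

Real = Nominal ÷ (Index/100) = 37512.85 ÷ (126.9/100)
     = 37512.85 ÷ 1.269 = 29560.9535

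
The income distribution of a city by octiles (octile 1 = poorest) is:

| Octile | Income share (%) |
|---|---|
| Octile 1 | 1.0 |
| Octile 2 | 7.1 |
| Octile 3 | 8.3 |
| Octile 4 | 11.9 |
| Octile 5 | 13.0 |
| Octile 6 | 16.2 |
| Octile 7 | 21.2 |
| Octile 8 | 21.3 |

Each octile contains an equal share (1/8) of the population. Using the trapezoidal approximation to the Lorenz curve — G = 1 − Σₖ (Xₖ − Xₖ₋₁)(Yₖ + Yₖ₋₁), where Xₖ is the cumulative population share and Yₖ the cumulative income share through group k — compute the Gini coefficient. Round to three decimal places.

Cumulative income shares Yₖ: 0.0100, 0.0810, 0.1640, 0.2830, 0.4130, 0.5750, 0.7870, 1.0000
Σ (Xₖ−Xₖ₋₁)(Yₖ+Yₖ₋₁) = (1/8)(0.0100+0.0000) + (1/8)(0.0810+0.0100) + (1/8)(0.1640+0.0810) + (1/8)(0.2830+0.1640) + (1/8)(0.4130+0.2830) + (1/8)(0.5750+0.4130) + (1/8)(0.7870+0.5750) + (1/8)(1.0000+0.7870)
  = 0.0013 + 0.0114 + 0.0306 + 0.0559 + 0.0870 + 0.1235 + 0.1702 + 0.2234 = 0.7032
G = 1 − 0.7032 = 0.2968

0.297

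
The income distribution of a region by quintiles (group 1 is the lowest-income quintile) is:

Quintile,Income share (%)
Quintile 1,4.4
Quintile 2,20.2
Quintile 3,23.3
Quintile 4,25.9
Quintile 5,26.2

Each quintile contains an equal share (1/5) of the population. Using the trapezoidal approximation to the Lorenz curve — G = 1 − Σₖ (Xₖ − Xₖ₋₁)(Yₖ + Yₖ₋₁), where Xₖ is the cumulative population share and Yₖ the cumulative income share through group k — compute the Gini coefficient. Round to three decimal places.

Cumulative income shares Yₖ: 0.0440, 0.2460, 0.4790, 0.7380, 1.0000
Σ (Xₖ−Xₖ₋₁)(Yₖ+Yₖ₋₁) = (1/5)(0.0440+0.0000) + (1/5)(0.2460+0.0440) + (1/5)(0.4790+0.2460) + (1/5)(0.7380+0.4790) + (1/5)(1.0000+0.7380)
  = 0.0088 + 0.0580 + 0.1450 + 0.2434 + 0.3476 = 0.8028
G = 1 − 0.8028 = 0.1972

0.197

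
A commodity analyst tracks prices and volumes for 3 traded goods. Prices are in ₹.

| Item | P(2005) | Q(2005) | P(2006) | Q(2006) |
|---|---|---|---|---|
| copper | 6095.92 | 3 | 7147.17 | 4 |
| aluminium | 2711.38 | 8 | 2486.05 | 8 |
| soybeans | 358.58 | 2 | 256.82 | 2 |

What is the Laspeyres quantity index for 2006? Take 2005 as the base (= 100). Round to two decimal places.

114.98

Laspeyres quantity index uses base-period prices as weights.
ΣP(2005)·Q(2006) = 6095.92×4 + 2711.38×8 + 358.58×2 = 24383.68 + 21691.04 + 717.16 = 46791.88
ΣP(2005)·Q(2005) = 6095.92×3 + 2711.38×8 + 358.58×2 = 18287.76 + 21691.04 + 717.16 = 40695.96
Index = 46791.88 / 40695.96 × 100 = 114.9792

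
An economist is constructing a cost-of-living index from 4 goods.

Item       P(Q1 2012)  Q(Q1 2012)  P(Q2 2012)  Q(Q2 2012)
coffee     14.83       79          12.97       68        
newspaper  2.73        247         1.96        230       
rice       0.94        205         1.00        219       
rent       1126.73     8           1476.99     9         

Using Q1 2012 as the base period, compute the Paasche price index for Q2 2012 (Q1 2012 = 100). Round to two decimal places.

123.88

Paasche price index uses current-period quantities as weights.
ΣP(Q2 2012)·Q(Q2 2012) = 12.97×68 + 1.96×230 + 1.00×219 + 1476.99×9 = 881.96 + 450.8 + 219 + 13292.91 = 14844.67
ΣP(Q1 2012)·Q(Q2 2012) = 14.83×68 + 2.73×230 + 0.94×219 + 1126.73×9 = 1008.44 + 627.9 + 205.86 + 10140.57 = 11982.77
Index = 14844.67 / 11982.77 × 100 = 123.8835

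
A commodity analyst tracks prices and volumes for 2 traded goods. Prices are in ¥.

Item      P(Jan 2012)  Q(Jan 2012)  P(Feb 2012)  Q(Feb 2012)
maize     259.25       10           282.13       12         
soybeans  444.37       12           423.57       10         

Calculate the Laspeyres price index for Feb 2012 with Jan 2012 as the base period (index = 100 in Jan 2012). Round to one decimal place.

99.7

Laspeyres price index uses base-period quantities as weights.
ΣP(Feb 2012)·Q(Jan 2012) = 282.13×10 + 423.57×12 = 2821.3 + 5082.84 = 7904.14
ΣP(Jan 2012)·Q(Jan 2012) = 259.25×10 + 444.37×12 = 2592.5 + 5332.44 = 7924.94
Index = 7904.14 / 7924.94 × 100 = 99.7375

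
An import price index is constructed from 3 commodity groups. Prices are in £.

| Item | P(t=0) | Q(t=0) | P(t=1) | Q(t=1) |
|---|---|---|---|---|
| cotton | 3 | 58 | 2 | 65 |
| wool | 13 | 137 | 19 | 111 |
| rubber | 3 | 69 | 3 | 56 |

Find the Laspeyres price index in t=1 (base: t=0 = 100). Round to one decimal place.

Laspeyres price index uses base-period quantities as weights.
ΣP(t=1)·Q(t=0) = 2×58 + 19×137 + 3×69 = 116 + 2603 + 207 = 2926
ΣP(t=0)·Q(t=0) = 3×58 + 13×137 + 3×69 = 174 + 1781 + 207 = 2162
Index = 2926 / 2162 × 100 = 135.3377

135.3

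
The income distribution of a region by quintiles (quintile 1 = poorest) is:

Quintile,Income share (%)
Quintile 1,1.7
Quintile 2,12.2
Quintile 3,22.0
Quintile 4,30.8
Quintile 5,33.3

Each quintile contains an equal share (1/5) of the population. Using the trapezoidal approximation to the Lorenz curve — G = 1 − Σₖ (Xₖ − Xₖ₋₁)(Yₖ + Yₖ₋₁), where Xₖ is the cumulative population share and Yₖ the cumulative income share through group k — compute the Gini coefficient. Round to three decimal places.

Cumulative income shares Yₖ: 0.0170, 0.1390, 0.3590, 0.6670, 1.0000
Σ (Xₖ−Xₖ₋₁)(Yₖ+Yₖ₋₁) = (1/5)(0.0170+0.0000) + (1/5)(0.1390+0.0170) + (1/5)(0.3590+0.1390) + (1/5)(0.6670+0.3590) + (1/5)(1.0000+0.6670)
  = 0.0034 + 0.0312 + 0.0996 + 0.2052 + 0.3334 = 0.6728
G = 1 − 0.6728 = 0.3272

0.327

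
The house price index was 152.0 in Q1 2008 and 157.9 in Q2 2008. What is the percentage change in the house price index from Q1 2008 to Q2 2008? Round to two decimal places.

Change = (157.9 − 152.0) / 152.0 × 100
       = 5.9 / 152.0 × 100 = 3.8816%

3.88%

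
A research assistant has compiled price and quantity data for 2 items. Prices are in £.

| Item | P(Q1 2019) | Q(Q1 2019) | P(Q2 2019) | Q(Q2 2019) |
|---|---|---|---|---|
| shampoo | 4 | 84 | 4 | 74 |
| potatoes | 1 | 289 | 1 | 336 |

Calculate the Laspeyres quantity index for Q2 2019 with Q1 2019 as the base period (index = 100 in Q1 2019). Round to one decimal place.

Laspeyres quantity index uses base-period prices as weights.
ΣP(Q1 2019)·Q(Q2 2019) = 4×74 + 1×336 = 296 + 336 = 632
ΣP(Q1 2019)·Q(Q1 2019) = 4×84 + 1×289 = 336 + 289 = 625
Index = 632 / 625 × 100 = 101.1200

101.1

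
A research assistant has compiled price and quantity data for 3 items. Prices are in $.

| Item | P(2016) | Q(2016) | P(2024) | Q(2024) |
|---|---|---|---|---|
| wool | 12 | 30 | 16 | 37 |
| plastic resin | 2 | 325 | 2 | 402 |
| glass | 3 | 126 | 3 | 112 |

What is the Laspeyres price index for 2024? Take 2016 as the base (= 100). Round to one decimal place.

Laspeyres price index uses base-period quantities as weights.
ΣP(2024)·Q(2016) = 16×30 + 2×325 + 3×126 = 480 + 650 + 378 = 1508
ΣP(2016)·Q(2016) = 12×30 + 2×325 + 3×126 = 360 + 650 + 378 = 1388
Index = 1508 / 1388 × 100 = 108.6455

108.6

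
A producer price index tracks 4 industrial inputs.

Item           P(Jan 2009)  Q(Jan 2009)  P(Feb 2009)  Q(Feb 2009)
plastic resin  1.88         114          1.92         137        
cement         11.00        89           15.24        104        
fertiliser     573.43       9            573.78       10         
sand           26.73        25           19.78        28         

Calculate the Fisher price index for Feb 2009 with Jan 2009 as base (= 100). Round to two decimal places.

103.12

Laspeyres component (base-period weights):
ΣP(Feb 2009)Q(Jan 2009) = 1.92×114 + 15.24×89 + 573.78×9 + 19.78×25 = 218.88 + 1356.36 + 5164.02 + 494.5 = 7233.76
ΣP(Jan 2009)Q(Jan 2009) = 1.88×114 + 11.00×89 + 573.43×9 + 26.73×25 = 214.32 + 979 + 5160.87 + 668.25 = 7022.44
L = 7233.76 / 7022.44 × 100 = 103.0092
Paasche component (current-period weights):
ΣP(Feb 2009)Q(Feb 2009) = 1.92×137 + 15.24×104 + 573.78×10 + 19.78×28 = 263.04 + 1584.96 + 5737.8 + 553.84 = 8139.64
ΣP(Jan 2009)Q(Feb 2009) = 1.88×137 + 11.00×104 + 573.43×10 + 26.73×28 = 257.56 + 1144 + 5734.3 + 748.44 = 7884.3
P = 8139.64 / 7884.3 × 100 = 103.2386
Fisher = √(L × P) = √(103.0092 × 103.2386) = 103.1238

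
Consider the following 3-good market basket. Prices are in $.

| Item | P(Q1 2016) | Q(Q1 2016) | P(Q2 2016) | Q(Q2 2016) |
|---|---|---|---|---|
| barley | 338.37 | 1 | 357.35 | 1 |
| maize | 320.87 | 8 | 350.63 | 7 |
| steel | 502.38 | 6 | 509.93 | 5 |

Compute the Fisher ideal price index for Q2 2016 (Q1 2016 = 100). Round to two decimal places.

Laspeyres component (base-period weights):
ΣP(Q2 2016)Q(Q1 2016) = 357.35×1 + 350.63×8 + 509.93×6 = 357.35 + 2805.04 + 3059.58 = 6221.97
ΣP(Q1 2016)Q(Q1 2016) = 338.37×1 + 320.87×8 + 502.38×6 = 338.37 + 2566.96 + 3014.28 = 5919.61
L = 6221.97 / 5919.61 × 100 = 105.1078
Paasche component (current-period weights):
ΣP(Q2 2016)Q(Q2 2016) = 357.35×1 + 350.63×7 + 509.93×5 = 357.35 + 2454.41 + 2549.65 = 5361.41
ΣP(Q1 2016)Q(Q2 2016) = 338.37×1 + 320.87×7 + 502.38×5 = 338.37 + 2246.09 + 2511.9 = 5096.36
P = 5361.41 / 5096.36 × 100 = 105.2008
Fisher = √(L × P) = √(105.1078 × 105.2008) = 105.1543

105.15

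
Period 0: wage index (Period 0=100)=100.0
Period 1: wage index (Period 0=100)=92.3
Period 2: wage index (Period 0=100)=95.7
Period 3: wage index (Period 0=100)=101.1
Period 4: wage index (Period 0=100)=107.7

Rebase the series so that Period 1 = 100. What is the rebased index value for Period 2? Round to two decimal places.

Rebased(Period 2) = 95.7 / 92.3 × 100 = 103.6836

103.68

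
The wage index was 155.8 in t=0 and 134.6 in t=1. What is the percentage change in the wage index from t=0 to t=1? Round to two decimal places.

-13.61%

Change = (134.6 − 155.8) / 155.8 × 100
       = -21.2 / 155.8 × 100 = -13.6072%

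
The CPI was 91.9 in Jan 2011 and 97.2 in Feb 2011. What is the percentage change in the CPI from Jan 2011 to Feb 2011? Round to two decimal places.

Change = (97.2 − 91.9) / 91.9 × 100
       = 5.3 / 91.9 × 100 = 5.7671%

5.77%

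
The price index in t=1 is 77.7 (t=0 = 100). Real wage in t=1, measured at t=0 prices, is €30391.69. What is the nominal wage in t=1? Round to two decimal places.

23614.34

Nominal = Real × (Index/100) = 30391.69 × (77.7/100)
        = 30391.69 × 0.777 = 23614.3431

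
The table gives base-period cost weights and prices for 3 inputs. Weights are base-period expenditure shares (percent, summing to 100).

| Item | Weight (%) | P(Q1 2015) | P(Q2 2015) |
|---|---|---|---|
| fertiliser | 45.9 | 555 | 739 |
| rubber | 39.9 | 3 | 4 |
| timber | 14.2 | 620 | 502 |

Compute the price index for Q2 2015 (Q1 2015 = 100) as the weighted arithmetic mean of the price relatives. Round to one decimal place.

fertiliser: 45.9 × (739/555) = 45.9 × 1.331532 = 61.1173
rubber: 39.9 × (4/3) = 39.9 × 1.333333 = 53.2000
timber: 14.2 × (502/620) = 14.2 × 0.809677 = 11.4974
Index = Σ wᵢ·(p₁ᵢ/p₀ᵢ) = 61.1173 + 53.2000 + 11.4974 = 125.8147

125.8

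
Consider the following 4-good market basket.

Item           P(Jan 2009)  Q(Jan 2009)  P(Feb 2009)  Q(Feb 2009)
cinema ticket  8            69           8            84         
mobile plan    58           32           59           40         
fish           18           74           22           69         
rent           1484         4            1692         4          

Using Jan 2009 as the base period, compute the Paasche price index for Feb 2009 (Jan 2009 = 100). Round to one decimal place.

111.3

Paasche price index uses current-period quantities as weights.
ΣP(Feb 2009)·Q(Feb 2009) = 8×84 + 59×40 + 22×69 + 1692×4 = 672 + 2360 + 1518 + 6768 = 11318
ΣP(Jan 2009)·Q(Feb 2009) = 8×84 + 58×40 + 18×69 + 1484×4 = 672 + 2320 + 1242 + 5936 = 10170
Index = 11318 / 10170 × 100 = 111.2881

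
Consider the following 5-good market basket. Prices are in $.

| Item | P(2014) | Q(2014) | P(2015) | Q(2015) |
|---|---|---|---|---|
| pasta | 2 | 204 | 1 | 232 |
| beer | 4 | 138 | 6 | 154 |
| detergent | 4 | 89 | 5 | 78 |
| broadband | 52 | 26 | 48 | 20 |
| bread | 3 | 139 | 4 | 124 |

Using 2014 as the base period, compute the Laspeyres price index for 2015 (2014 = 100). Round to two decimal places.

106.35

Laspeyres price index uses base-period quantities as weights.
ΣP(2015)·Q(2014) = 1×204 + 6×138 + 5×89 + 48×26 + 4×139 = 204 + 828 + 445 + 1248 + 556 = 3281
ΣP(2014)·Q(2014) = 2×204 + 4×138 + 4×89 + 52×26 + 3×139 = 408 + 552 + 356 + 1352 + 417 = 3085
Index = 3281 / 3085 × 100 = 106.3533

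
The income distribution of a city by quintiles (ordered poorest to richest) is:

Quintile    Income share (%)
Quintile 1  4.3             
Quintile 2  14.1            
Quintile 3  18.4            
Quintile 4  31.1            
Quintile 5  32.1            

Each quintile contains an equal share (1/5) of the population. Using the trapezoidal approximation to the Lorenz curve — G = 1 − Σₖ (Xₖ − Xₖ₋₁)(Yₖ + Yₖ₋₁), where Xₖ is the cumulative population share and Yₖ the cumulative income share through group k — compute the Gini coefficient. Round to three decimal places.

Cumulative income shares Yₖ: 0.0430, 0.1840, 0.3680, 0.6790, 1.0000
Σ (Xₖ−Xₖ₋₁)(Yₖ+Yₖ₋₁) = (1/5)(0.0430+0.0000) + (1/5)(0.1840+0.0430) + (1/5)(0.3680+0.1840) + (1/5)(0.6790+0.3680) + (1/5)(1.0000+0.6790)
  = 0.0086 + 0.0454 + 0.1104 + 0.2094 + 0.3358 = 0.7096
G = 1 − 0.7096 = 0.2904

0.290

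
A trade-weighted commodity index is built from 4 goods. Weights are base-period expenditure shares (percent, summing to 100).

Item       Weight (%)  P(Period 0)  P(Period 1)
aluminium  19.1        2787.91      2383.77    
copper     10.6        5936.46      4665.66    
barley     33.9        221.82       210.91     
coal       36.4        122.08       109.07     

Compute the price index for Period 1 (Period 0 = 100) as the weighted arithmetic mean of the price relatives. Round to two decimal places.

89.42

aluminium: 19.1 × (2383.77/2787.91) = 19.1 × 0.855038 = 16.3312
copper: 10.6 × (4665.66/5936.46) = 10.6 × 0.785933 = 8.3309
barley: 33.9 × (210.91/221.82) = 33.9 × 0.950816 = 32.2327
coal: 36.4 × (109.07/122.08) = 36.4 × 0.893431 = 32.5209
Index = Σ wᵢ·(p₁ᵢ/p₀ᵢ) = 16.3312 + 8.3309 + 32.2327 + 32.5209 = 89.4157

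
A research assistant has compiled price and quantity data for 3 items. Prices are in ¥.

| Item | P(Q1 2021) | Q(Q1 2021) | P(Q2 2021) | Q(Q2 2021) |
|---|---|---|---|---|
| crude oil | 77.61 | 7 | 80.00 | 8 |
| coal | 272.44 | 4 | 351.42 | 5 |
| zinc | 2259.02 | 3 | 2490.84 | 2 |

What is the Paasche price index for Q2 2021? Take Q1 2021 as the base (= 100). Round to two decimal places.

Paasche price index uses current-period quantities as weights.
ΣP(Q2 2021)·Q(Q2 2021) = 80.00×8 + 351.42×5 + 2490.84×2 = 640 + 1757.1 + 4981.68 = 7378.78
ΣP(Q1 2021)·Q(Q2 2021) = 77.61×8 + 272.44×5 + 2259.02×2 = 620.88 + 1362.2 + 4518.04 = 6501.12
Index = 7378.78 / 6501.12 × 100 = 113.5001

113.50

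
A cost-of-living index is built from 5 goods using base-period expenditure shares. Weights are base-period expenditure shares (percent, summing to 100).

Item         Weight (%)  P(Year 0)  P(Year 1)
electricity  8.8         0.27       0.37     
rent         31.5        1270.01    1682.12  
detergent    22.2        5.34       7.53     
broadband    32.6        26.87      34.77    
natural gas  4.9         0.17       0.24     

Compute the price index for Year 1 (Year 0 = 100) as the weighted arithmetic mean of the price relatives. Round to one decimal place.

electricity: 8.8 × (0.37/0.27) = 8.8 × 1.370370 = 12.0593
rent: 31.5 × (1682.12/1270.01) = 31.5 × 1.324494 = 41.7215
detergent: 22.2 × (7.53/5.34) = 22.2 × 1.410112 = 31.3045
broadband: 32.6 × (34.77/26.87) = 32.6 × 1.294008 = 42.1847
natural gas: 4.9 × (0.24/0.17) = 4.9 × 1.411765 = 6.9176
Index = Σ wᵢ·(p₁ᵢ/p₀ᵢ) = 12.0593 + 41.7215 + 31.3045 + 42.1847 + 6.9176 = 134.1876

134.2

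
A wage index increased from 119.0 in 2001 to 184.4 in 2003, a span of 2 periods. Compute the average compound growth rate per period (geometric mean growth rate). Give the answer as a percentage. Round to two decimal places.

24.48%

Growth factor = (184.4/119.0)^(1/2) = (1.549580)^(1/2) = 1.244821
Growth rate = 1.244821 − 1 = 0.244821 = 24.4821%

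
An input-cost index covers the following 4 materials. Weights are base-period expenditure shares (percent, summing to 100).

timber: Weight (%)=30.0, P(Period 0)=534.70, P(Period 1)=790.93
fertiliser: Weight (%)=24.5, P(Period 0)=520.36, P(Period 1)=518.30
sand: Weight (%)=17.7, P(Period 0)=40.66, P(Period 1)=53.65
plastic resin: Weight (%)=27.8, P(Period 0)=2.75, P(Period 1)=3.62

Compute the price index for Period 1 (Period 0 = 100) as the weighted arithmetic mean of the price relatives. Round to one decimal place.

128.7

timber: 30.0 × (790.93/534.70) = 30.0 × 1.479203 = 44.3761
fertiliser: 24.5 × (518.30/520.36) = 24.5 × 0.996041 = 24.4030
sand: 17.7 × (53.65/40.66) = 17.7 × 1.319479 = 23.3548
plastic resin: 27.8 × (3.62/2.75) = 27.8 × 1.316364 = 36.5949
Index = Σ wᵢ·(p₁ᵢ/p₀ᵢ) = 44.3761 + 24.4030 + 23.3548 + 36.5949 = 128.7288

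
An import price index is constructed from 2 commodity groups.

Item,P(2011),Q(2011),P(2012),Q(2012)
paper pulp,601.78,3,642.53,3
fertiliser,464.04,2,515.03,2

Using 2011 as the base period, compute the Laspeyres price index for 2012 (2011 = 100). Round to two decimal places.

Laspeyres price index uses base-period quantities as weights.
ΣP(2012)·Q(2011) = 642.53×3 + 515.03×2 = 1927.59 + 1030.06 = 2957.65
ΣP(2011)·Q(2011) = 601.78×3 + 464.04×2 = 1805.34 + 928.08 = 2733.42
Index = 2957.65 / 2733.42 × 100 = 108.2033

108.20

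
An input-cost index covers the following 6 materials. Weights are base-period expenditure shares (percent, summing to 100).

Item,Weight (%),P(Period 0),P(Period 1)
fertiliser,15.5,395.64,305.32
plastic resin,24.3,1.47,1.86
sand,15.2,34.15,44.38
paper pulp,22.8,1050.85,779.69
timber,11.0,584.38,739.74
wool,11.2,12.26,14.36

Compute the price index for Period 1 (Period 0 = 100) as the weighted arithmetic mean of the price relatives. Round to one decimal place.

106.4

fertiliser: 15.5 × (305.32/395.64) = 15.5 × 0.771712 = 11.9615
plastic resin: 24.3 × (1.86/1.47) = 24.3 × 1.265306 = 30.7469
sand: 15.2 × (44.38/34.15) = 15.2 × 1.299561 = 19.7533
paper pulp: 22.8 × (779.69/1050.85) = 22.8 × 0.741961 = 16.9167
timber: 11.0 × (739.74/584.38) = 11.0 × 1.265854 = 13.9244
wool: 11.2 × (14.36/12.26) = 11.2 × 1.171289 = 13.1184
Index = Σ wᵢ·(p₁ᵢ/p₀ᵢ) = 11.9615 + 30.7469 + 19.7533 + 16.9167 + 13.9244 + 13.1184 = 106.4213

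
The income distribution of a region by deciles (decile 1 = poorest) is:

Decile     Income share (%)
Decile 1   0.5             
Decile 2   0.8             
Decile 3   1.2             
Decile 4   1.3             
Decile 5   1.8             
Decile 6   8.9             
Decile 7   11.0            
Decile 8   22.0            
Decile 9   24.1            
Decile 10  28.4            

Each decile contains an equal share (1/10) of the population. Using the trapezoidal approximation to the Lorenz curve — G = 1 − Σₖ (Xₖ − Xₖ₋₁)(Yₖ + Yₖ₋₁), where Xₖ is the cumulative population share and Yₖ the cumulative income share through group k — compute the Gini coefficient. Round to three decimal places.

0.554

Cumulative income shares Yₖ: 0.0050, 0.0130, 0.0250, 0.0380, 0.0560, 0.1450, 0.2550, 0.4750, 0.7160, 1.0000
Σ (Xₖ−Xₖ₋₁)(Yₖ+Yₖ₋₁) = (1/10)(0.0050+0.0000) + (1/10)(0.0130+0.0050) + (1/10)(0.0250+0.0130) + (1/10)(0.0380+0.0250) + (1/10)(0.0560+0.0380) + (1/10)(0.1450+0.0560) + (1/10)(0.2550+0.1450) + (1/10)(0.4750+0.2550) + (1/10)(0.7160+0.4750) + (1/10)(1.0000+0.7160)
  = 0.0005 + 0.0018 + 0.0038 + 0.0063 + 0.0094 + 0.0201 + 0.0400 + 0.0730 + 0.1191 + 0.1716 = 0.4456
G = 1 − 0.4456 = 0.5544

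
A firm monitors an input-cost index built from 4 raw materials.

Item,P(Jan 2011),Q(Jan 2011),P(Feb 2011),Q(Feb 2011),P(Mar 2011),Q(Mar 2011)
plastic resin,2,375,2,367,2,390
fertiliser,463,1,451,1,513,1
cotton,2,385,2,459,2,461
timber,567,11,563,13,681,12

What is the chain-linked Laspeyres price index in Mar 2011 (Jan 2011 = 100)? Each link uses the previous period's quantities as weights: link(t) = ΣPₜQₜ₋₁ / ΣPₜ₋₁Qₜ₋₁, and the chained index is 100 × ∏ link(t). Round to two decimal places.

116.14

Link Jan 2011→Feb 2011:
ΣP(Feb 2011)Q(Jan 2011) = 2×375 + 451×1 + 2×385 + 563×11 = 750 + 451 + 770 + 6193 = 8164
ΣP(Jan 2011)Q(Jan 2011) = 2×375 + 463×1 + 2×385 + 567×11 = 750 + 463 + 770 + 6237 = 8220
link = 8164/8220 = 0.993187
Link Feb 2011→Mar 2011:
ΣP(Mar 2011)Q(Feb 2011) = 2×367 + 513×1 + 2×459 + 681×13 = 734 + 513 + 918 + 8853 = 11018
ΣP(Feb 2011)Q(Feb 2011) = 2×367 + 451×1 + 2×459 + 563×13 = 734 + 451 + 918 + 7319 = 9422
link = 11018/9422 = 1.169391
Chained index = 100 × 0.993187 × 1.169391 = 116.1424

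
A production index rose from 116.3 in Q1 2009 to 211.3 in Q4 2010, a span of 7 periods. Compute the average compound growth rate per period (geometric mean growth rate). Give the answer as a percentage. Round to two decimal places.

Growth factor = (211.3/116.3)^(1/7) = (1.816853)^(1/7) = 1.089045
Growth rate = 1.089045 − 1 = 0.089045 = 8.9045%

8.90%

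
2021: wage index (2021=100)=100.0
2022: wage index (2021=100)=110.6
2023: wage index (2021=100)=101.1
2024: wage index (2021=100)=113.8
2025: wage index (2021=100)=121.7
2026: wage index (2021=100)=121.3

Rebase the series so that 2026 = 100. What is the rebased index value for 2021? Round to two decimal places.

Rebased(2021) = 100.0 / 121.3 × 100 = 82.4402

82.44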